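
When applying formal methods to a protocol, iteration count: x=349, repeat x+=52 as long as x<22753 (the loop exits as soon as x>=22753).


Step 1: x goes from 349 toward 22753 by 52; the body runs while x<22753, so iterations = ceil((bound-start)/step)
Step 2: Distance=22404
Step 3: ceil(22404/52)=431

431


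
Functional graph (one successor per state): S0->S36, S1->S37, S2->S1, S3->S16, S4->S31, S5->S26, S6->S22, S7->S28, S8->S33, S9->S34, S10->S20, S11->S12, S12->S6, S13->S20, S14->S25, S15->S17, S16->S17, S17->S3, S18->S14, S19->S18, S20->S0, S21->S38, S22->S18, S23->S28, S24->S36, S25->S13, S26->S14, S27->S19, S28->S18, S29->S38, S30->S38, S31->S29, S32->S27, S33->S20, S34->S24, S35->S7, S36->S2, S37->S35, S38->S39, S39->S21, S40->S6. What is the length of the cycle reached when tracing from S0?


Trace from S0 until a state repeats:
  S0 -> S36 -> S2 -> S1 -> S37 -> S35 -> S7 -> S28 -> S18 -> S14 -> S25 -> S13 -> S20 -> S0
S0 first seen at step 0, revisited at step 13.
Cycle length = 13 - 0 = 13

13


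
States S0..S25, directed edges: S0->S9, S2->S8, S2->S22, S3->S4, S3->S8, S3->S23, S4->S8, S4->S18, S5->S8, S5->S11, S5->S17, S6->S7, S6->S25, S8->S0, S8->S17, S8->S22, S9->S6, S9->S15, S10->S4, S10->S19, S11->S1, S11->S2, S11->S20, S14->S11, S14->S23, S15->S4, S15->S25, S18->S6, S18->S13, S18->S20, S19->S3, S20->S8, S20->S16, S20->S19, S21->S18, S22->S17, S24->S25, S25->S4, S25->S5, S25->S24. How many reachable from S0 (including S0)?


BFS from S0:
  layer 0: {S0}
  layer 1: {S9}
  layer 2: {S6, S15}
  layer 3: {S4, S7, S25}
  layer 4: {S5, S8, S18, S24}
  layer 5: {S11, S13, S17, S20, S22}
  layer 6: {S1, S2, S16, S19}
  layer 7: {S3}
  layer 8: {S23}
Reachable set: {S0, S1, S2, S3, S4, S5, S6, S7, S8, S9, S11, S13, S15, S16, S17, S18, S19, S20, S22, S23, S24, S25}
Count = 22

22


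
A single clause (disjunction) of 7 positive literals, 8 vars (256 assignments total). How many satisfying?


Step 1: Total=2^8=256
Step 2: Unsat when all 7 false: 2^1=2
Step 3: Sat=256-2=254

254


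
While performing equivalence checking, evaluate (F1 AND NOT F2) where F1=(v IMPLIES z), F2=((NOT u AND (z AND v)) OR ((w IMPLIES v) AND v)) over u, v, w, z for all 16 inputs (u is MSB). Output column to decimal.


F1 = (v IMPLIES z)
F2 = ((NOT u AND (z AND v)) OR ((w IMPLIES v) AND v))
Counterexample to F1=>F2 is where F1=1 and F2=0.
Evaluate each row (bits = u,v,w,z, MSB first):
  row 0 [0000]: F1=1 F2=0 -> F1&~F2 -> 1
  row 1 [0001]: F1=1 F2=0 -> F1&~F2 -> 1
  row 2 [0010]: F1=1 F2=0 -> F1&~F2 -> 1
  row 3 [0011]: F1=1 F2=0 -> F1&~F2 -> 1
  row 4 [0100]: F1=0 F2=1 -> F1&~F2 -> 0
  row 5 [0101]: F1=1 F2=1 -> F1&~F2 -> 0
  row 6 [0110]: F1=0 F2=1 -> F1&~F2 -> 0
  row 7 [0111]: F1=1 F2=1 -> F1&~F2 -> 0
  row 8 [1000]: F1=1 F2=0 -> F1&~F2 -> 1
  row 9 [1001]: F1=1 F2=0 -> F1&~F2 -> 1
  row 10 [1010]: F1=1 F2=0 -> F1&~F2 -> 1
  row 11 [1011]: F1=1 F2=0 -> F1&~F2 -> 1
  row 12 [1100]: F1=0 F2=1 -> F1&~F2 -> 0
  row 13 [1101]: F1=1 F2=1 -> F1&~F2 -> 0
  row 14 [1110]: F1=0 F2=1 -> F1&~F2 -> 0
  row 15 [1111]: F1=1 F2=1 -> F1&~F2 -> 0
Full result column, 4 rows per line (u,v fixed per line; w,z runs 00..11 left to right):
  rows 0-3 [u,v=00]: 1111  = hex F
  rows 4-7 [u,v=01]: 0000  = hex 0
  rows 8-11 [u,v=10]: 1111  = hex F
  rows 12-15 [u,v=11]: 0000  = hex 0
Counterexample vector (row 0 .. row 15) = 1111000011110000
Output column grouped in 4s = 1111 0000 1111 0000 = 0xF0F0
Convert to decimal digit by digit (value = value*16 + digit):
  F -> 15
  15*16 + 0 = 240
  240*16 + 15 (F) = 3855
  3855*16 + 0 = 61680
Decimal = 61680

61680


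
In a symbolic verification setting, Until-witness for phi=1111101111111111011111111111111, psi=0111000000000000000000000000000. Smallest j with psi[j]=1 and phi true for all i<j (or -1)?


(phi U psi) at 0: need smallest j with psi[j]=1 and phi[i]=1 for all i in [0,j).
Scan from step 0:
  step 0: phi=1, psi=0 -> continue
  step 1: psi=1 and phi held for [0,1) -> witness found
Witness step = 1

1


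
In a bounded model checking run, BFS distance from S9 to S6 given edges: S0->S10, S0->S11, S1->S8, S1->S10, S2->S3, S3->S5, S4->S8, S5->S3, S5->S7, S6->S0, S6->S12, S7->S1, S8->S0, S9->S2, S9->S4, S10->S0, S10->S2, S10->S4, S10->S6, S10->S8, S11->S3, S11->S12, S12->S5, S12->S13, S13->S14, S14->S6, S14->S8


BFS layer-by-layer from S9:
  dist 0: {S9}
  dist 1: {S2, S4}
  dist 2: {S3, S8}
  dist 3: {S0, S5}
  dist 4: {S7, S10, S11}
  dist 5: {S1, S6, S12}
  -> S6 reached at distance 5
Shortest path length = 5

5


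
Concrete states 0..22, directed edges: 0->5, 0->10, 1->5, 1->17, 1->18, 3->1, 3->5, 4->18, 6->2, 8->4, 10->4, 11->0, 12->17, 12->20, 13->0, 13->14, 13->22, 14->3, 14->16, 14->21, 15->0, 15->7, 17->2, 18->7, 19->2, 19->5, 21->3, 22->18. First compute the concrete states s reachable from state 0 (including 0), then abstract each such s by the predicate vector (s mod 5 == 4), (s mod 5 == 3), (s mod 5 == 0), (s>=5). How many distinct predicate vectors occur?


BFS from 0:
Concrete reachable: {0, 4, 5, 7, 10, 18}
Abstract via predicates (s mod 5 == 4), (s mod 5 == 3), (s mod 5 == 0), (s>=5):
  (0,0,0,1) <- {7}
  (0,0,1,0) <- {0}
  (0,0,1,1) <- {5, 10}
  (0,1,0,1) <- {18}
  (1,0,0,0) <- {4}
Distinct abstract states = 5

5


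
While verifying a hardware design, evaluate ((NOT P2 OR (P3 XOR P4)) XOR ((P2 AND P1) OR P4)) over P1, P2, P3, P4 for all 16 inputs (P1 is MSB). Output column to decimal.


Formula: ((NOT P2 OR (P3 XOR P4)) XOR ((P2 AND P1) OR P4)) over P1, P2, P3, P4 (16 rows)
Evaluate each row (bits = P1,P2,P3,P4, MSB first):
  row 0 [0000]: ((NOT 0 OR (0 XOR 0)) XOR ((0 AND 0) OR 0)) -> 1
  row 1 [0001]: ((NOT 0 OR (0 XOR 1)) XOR ((0 AND 0) OR 1)) -> 0
  row 2 [0010]: ((NOT 0 OR (1 XOR 0)) XOR ((0 AND 0) OR 0)) -> 1
  row 3 [0011]: ((NOT 0 OR (1 XOR 1)) XOR ((0 AND 0) OR 1)) -> 0
  row 4 [0100]: ((NOT 1 OR (0 XOR 0)) XOR ((1 AND 0) OR 0)) -> 0
  row 5 [0101]: ((NOT 1 OR (0 XOR 1)) XOR ((1 AND 0) OR 1)) -> 0
  row 6 [0110]: ((NOT 1 OR (1 XOR 0)) XOR ((1 AND 0) OR 0)) -> 1
  row 7 [0111]: ((NOT 1 OR (1 XOR 1)) XOR ((1 AND 0) OR 1)) -> 1
  row 8 [1000]: ((NOT 0 OR (0 XOR 0)) XOR ((0 AND 1) OR 0)) -> 1
  row 9 [1001]: ((NOT 0 OR (0 XOR 1)) XOR ((0 AND 1) OR 1)) -> 0
  row 10 [1010]: ((NOT 0 OR (1 XOR 0)) XOR ((0 AND 1) OR 0)) -> 1
  row 11 [1011]: ((NOT 0 OR (1 XOR 1)) XOR ((0 AND 1) OR 1)) -> 0
  row 12 [1100]: ((NOT 1 OR (0 XOR 0)) XOR ((1 AND 1) OR 0)) -> 1
  row 13 [1101]: ((NOT 1 OR (0 XOR 1)) XOR ((1 AND 1) OR 1)) -> 0
  row 14 [1110]: ((NOT 1 OR (1 XOR 0)) XOR ((1 AND 1) OR 0)) -> 0
  row 15 [1111]: ((NOT 1 OR (1 XOR 1)) XOR ((1 AND 1) OR 1)) -> 1
Full result column, 4 rows per line (P1,P2 fixed per line; P3,P4 runs 00..11 left to right):
  rows 0-3 [P1,P2=00]: 1010  = hex A
  rows 4-7 [P1,P2=01]: 0011  = hex 3
  rows 8-11 [P1,P2=10]: 1010  = hex A
  rows 12-15 [P1,P2=11]: 1001  = hex 9
Output column (row 0 .. row 15) = 1010001110101001
Output column grouped in 4s = 1010 0011 1010 1001 = 0xA3A9
Convert to decimal digit by digit (value = value*16 + digit):
  A -> 10
  10*16 + 3 = 163
  163*16 + 10 (A) = 2618
  2618*16 + 9 = 41897
Decimal = 41897

41897


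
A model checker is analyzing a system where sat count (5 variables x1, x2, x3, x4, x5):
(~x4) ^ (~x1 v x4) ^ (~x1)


CNF with 3 clauses over 5 vars (32 assignments).
An assignment satisfies CNF iff every clause has >=1 true literal.
Check each row (bits = x1,x2,x3,x4,x5; clause T/F shown):
  row 0 [00000]: clauses=TTT -> 1
  row 1 [00001]: clauses=TTT -> 1
  row 2 [00010]: clauses=FTT -> 0
  row 3 [00011]: clauses=FTT -> 0
  row 4 [00100]: clauses=TTT -> 1
  row 5 [00101]: clauses=TTT -> 1
  row 6 [00110]: clauses=FTT -> 0
  row 7 [00111]: clauses=FTT -> 0
  row 8 [01000]: clauses=TTT -> 1
  row 9 [01001]: clauses=TTT -> 1
  row 10 [01010]: clauses=FTT -> 0
  row 11 [01011]: clauses=FTT -> 0
  row 12 [01100]: clauses=TTT -> 1
  row 13 [01101]: clauses=TTT -> 1
  row 14 [01110]: clauses=FTT -> 0
  row 15 [01111]: clauses=FTT -> 0
  row 16 [10000]: clauses=TFF -> 0
  row 17 [10001]: clauses=TFF -> 0
  row 18 [10010]: clauses=FTF -> 0
  row 19 [10011]: clauses=FTF -> 0
  row 20 [10100]: clauses=TFF -> 0
  row 21 [10101]: clauses=TFF -> 0
  row 22 [10110]: clauses=FTF -> 0
  row 23 [10111]: clauses=FTF -> 0
  row 24 [11000]: clauses=TFF -> 0
  row 25 [11001]: clauses=TFF -> 0
  row 26 [11010]: clauses=FTF -> 0
  row 27 [11011]: clauses=FTF -> 0
  row 28 [11100]: clauses=TFF -> 0
  row 29 [11101]: clauses=TFF -> 0
  row 30 [11110]: clauses=FTF -> 0
  row 31 [11111]: clauses=FTF -> 0
Full result column, 8 rows per line (x1,x2 fixed per line; x3,x4,x5 runs 000..111 left to right):
  rows 0-7 [x1,x2=00]: 11001100  (ones: 4)
  rows 8-15 [x1,x2=01]: 11001100  (ones: 4)
  rows 16-23 [x1,x2=10]: 00000000  (ones: 0)
  rows 24-31 [x1,x2=11]: 00000000  (ones: 0)
Satisfying assignments = 4+4+0+0 = 8

8


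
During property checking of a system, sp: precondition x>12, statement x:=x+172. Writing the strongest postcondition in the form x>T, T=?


Formula: sp(P, x:=E) = exists old_x. (x = E[old_x/x]) AND P[old_x/x] (old_x is the value of x before the assignment; eliminate old_x by solving x = E[old_x/x] for old_x)
Step 1: Precondition P: x>12, i.e. old_x > 12
Step 2: Assignment gives x = old_x + 172, so old_x = x - 172
Step 3: Substitute into P: x - 172 > 12
Step 4: Simplify: x > 12+172 = 184

184


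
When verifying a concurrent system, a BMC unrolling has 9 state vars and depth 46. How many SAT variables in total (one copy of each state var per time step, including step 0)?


BMC unrolls to depth k, creating one copy of each state var for steps 0..k.
Step count = 46 + 1 = 47 (steps 0 through 46)
Vars per step = 9
Total = 9 * 47 = 423

423


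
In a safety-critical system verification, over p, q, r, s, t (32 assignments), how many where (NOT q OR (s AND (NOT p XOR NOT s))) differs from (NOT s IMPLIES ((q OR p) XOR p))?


F1 = (NOT q OR (s AND (NOT p XOR NOT s)))
F2 = (NOT s IMPLIES ((q OR p) XOR p))
Evaluate both on each of 32 rows (bits = p,q,r,s,t):
  row 0 [00000]: F1=1 F2=0 (differ) -> 1
  row 1 [00001]: F1=1 F2=0 (differ) -> 1
  row 2 [00010]: F1=1 F2=1 -> 0
  row 3 [00011]: F1=1 F2=1 -> 0
  row 4 [00100]: F1=1 F2=0 (differ) -> 1
  row 5 [00101]: F1=1 F2=0 (differ) -> 1
  row 6 [00110]: F1=1 F2=1 -> 0
  row 7 [00111]: F1=1 F2=1 -> 0
  row 8 [01000]: F1=0 F2=1 (differ) -> 1
  row 9 [01001]: F1=0 F2=1 (differ) -> 1
  row 10 [01010]: F1=1 F2=1 -> 0
  row 11 [01011]: F1=1 F2=1 -> 0
  row 12 [01100]: F1=0 F2=1 (differ) -> 1
  row 13 [01101]: F1=0 F2=1 (differ) -> 1
  row 14 [01110]: F1=1 F2=1 -> 0
  row 15 [01111]: F1=1 F2=1 -> 0
  row 16 [10000]: F1=1 F2=0 (differ) -> 1
  row 17 [10001]: F1=1 F2=0 (differ) -> 1
  row 18 [10010]: F1=1 F2=1 -> 0
  row 19 [10011]: F1=1 F2=1 -> 0
  row 20 [10100]: F1=1 F2=0 (differ) -> 1
  row 21 [10101]: F1=1 F2=0 (differ) -> 1
  row 22 [10110]: F1=1 F2=1 -> 0
  row 23 [10111]: F1=1 F2=1 -> 0
  row 24 [11000]: F1=0 F2=0 -> 0
  row 25 [11001]: F1=0 F2=0 -> 0
  row 26 [11010]: F1=0 F2=1 (differ) -> 1
  row 27 [11011]: F1=0 F2=1 (differ) -> 1
  row 28 [11100]: F1=0 F2=0 -> 0
  row 29 [11101]: F1=0 F2=0 -> 0
  row 30 [11110]: F1=0 F2=1 (differ) -> 1
  row 31 [11111]: F1=0 F2=1 (differ) -> 1
Full result column, 8 rows per line (p,q fixed per line; r,s,t runs 000..111 left to right):
  rows 0-7 [p,q=00]: 11001100  (ones: 4)
  rows 8-15 [p,q=01]: 11001100  (ones: 4)
  rows 16-23 [p,q=10]: 11001100  (ones: 4)
  rows 24-31 [p,q=11]: 00110011  (ones: 4)
Disagreements = 4+4+4+4 = 16

16


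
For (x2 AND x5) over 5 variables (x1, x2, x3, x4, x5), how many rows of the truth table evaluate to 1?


Formula: (x2 AND x5) over 5 vars (32 rows)
Evaluate each row (x1, x2, x3, x4, x5 as bits, MSB first):
  row 0 [00000]: (0 AND 0) -> 0
  row 1 [00001]: (0 AND 1) -> 0
  row 2 [00010]: (0 AND 0) -> 0
  row 3 [00011]: (0 AND 1) -> 0
  row 4 [00100]: (0 AND 0) -> 0
  row 5 [00101]: (0 AND 1) -> 0
  row 6 [00110]: (0 AND 0) -> 0
  row 7 [00111]: (0 AND 1) -> 0
  row 8 [01000]: (1 AND 0) -> 0
  row 9 [01001]: (1 AND 1) -> 1
  row 10 [01010]: (1 AND 0) -> 0
  row 11 [01011]: (1 AND 1) -> 1
  row 12 [01100]: (1 AND 0) -> 0
  row 13 [01101]: (1 AND 1) -> 1
  row 14 [01110]: (1 AND 0) -> 0
  row 15 [01111]: (1 AND 1) -> 1
  row 16 [10000]: (0 AND 0) -> 0
  row 17 [10001]: (0 AND 1) -> 0
  row 18 [10010]: (0 AND 0) -> 0
  row 19 [10011]: (0 AND 1) -> 0
  row 20 [10100]: (0 AND 0) -> 0
  row 21 [10101]: (0 AND 1) -> 0
  row 22 [10110]: (0 AND 0) -> 0
  row 23 [10111]: (0 AND 1) -> 0
  row 24 [11000]: (1 AND 0) -> 0
  row 25 [11001]: (1 AND 1) -> 1
  row 26 [11010]: (1 AND 0) -> 0
  row 27 [11011]: (1 AND 1) -> 1
  row 28 [11100]: (1 AND 0) -> 0
  row 29 [11101]: (1 AND 1) -> 1
  row 30 [11110]: (1 AND 0) -> 0
  row 31 [11111]: (1 AND 1) -> 1
Full result column, 8 rows per line (x1,x2 fixed per line; x3,x4,x5 runs 000..111 left to right):
  rows 0-7 [x1,x2=00]: 00000000  (ones: 0)
  rows 8-15 [x1,x2=01]: 01010101  (ones: 4)
  rows 16-23 [x1,x2=10]: 00000000  (ones: 0)
  rows 24-31 [x1,x2=11]: 01010101  (ones: 4)
Count of 1-rows = 0+4+0+4 = 8

8


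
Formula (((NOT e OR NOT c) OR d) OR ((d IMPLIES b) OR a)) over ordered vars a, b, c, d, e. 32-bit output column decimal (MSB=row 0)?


Formula: (((NOT e OR NOT c) OR d) OR ((d IMPLIES b) OR a)) over a, b, c, d, e (32 rows)
Evaluate each row (bits = a,b,c,d,e, MSB first):
  row 0 [00000]: (((NOT 0 OR NOT 0) OR 0) OR ((0 IMPLIES 0) OR 0)) -> 1
  row 1 [00001]: (((NOT 1 OR NOT 0) OR 0) OR ((0 IMPLIES 0) OR 0)) -> 1
  row 2 [00010]: (((NOT 0 OR NOT 0) OR 1) OR ((1 IMPLIES 0) OR 0)) -> 1
  row 3 [00011]: (((NOT 1 OR NOT 0) OR 1) OR ((1 IMPLIES 0) OR 0)) -> 1
  row 4 [00100]: (((NOT 0 OR NOT 1) OR 0) OR ((0 IMPLIES 0) OR 0)) -> 1
  row 5 [00101]: (((NOT 1 OR NOT 1) OR 0) OR ((0 IMPLIES 0) OR 0)) -> 1
  row 6 [00110]: (((NOT 0 OR NOT 1) OR 1) OR ((1 IMPLIES 0) OR 0)) -> 1
  row 7 [00111]: (((NOT 1 OR NOT 1) OR 1) OR ((1 IMPLIES 0) OR 0)) -> 1
  row 8 [01000]: (((NOT 0 OR NOT 0) OR 0) OR ((0 IMPLIES 1) OR 0)) -> 1
  row 9 [01001]: (((NOT 1 OR NOT 0) OR 0) OR ((0 IMPLIES 1) OR 0)) -> 1
  row 10 [01010]: (((NOT 0 OR NOT 0) OR 1) OR ((1 IMPLIES 1) OR 0)) -> 1
  row 11 [01011]: (((NOT 1 OR NOT 0) OR 1) OR ((1 IMPLIES 1) OR 0)) -> 1
  row 12 [01100]: (((NOT 0 OR NOT 1) OR 0) OR ((0 IMPLIES 1) OR 0)) -> 1
  row 13 [01101]: (((NOT 1 OR NOT 1) OR 0) OR ((0 IMPLIES 1) OR 0)) -> 1
  row 14 [01110]: (((NOT 0 OR NOT 1) OR 1) OR ((1 IMPLIES 1) OR 0)) -> 1
  row 15 [01111]: (((NOT 1 OR NOT 1) OR 1) OR ((1 IMPLIES 1) OR 0)) -> 1
  row 16 [10000]: (((NOT 0 OR NOT 0) OR 0) OR ((0 IMPLIES 0) OR 1)) -> 1
  row 17 [10001]: (((NOT 1 OR NOT 0) OR 0) OR ((0 IMPLIES 0) OR 1)) -> 1
  row 18 [10010]: (((NOT 0 OR NOT 0) OR 1) OR ((1 IMPLIES 0) OR 1)) -> 1
  row 19 [10011]: (((NOT 1 OR NOT 0) OR 1) OR ((1 IMPLIES 0) OR 1)) -> 1
  row 20 [10100]: (((NOT 0 OR NOT 1) OR 0) OR ((0 IMPLIES 0) OR 1)) -> 1
  row 21 [10101]: (((NOT 1 OR NOT 1) OR 0) OR ((0 IMPLIES 0) OR 1)) -> 1
  row 22 [10110]: (((NOT 0 OR NOT 1) OR 1) OR ((1 IMPLIES 0) OR 1)) -> 1
  row 23 [10111]: (((NOT 1 OR NOT 1) OR 1) OR ((1 IMPLIES 0) OR 1)) -> 1
  row 24 [11000]: (((NOT 0 OR NOT 0) OR 0) OR ((0 IMPLIES 1) OR 1)) -> 1
  row 25 [11001]: (((NOT 1 OR NOT 0) OR 0) OR ((0 IMPLIES 1) OR 1)) -> 1
  row 26 [11010]: (((NOT 0 OR NOT 0) OR 1) OR ((1 IMPLIES 1) OR 1)) -> 1
  row 27 [11011]: (((NOT 1 OR NOT 0) OR 1) OR ((1 IMPLIES 1) OR 1)) -> 1
  row 28 [11100]: (((NOT 0 OR NOT 1) OR 0) OR ((0 IMPLIES 1) OR 1)) -> 1
  row 29 [11101]: (((NOT 1 OR NOT 1) OR 0) OR ((0 IMPLIES 1) OR 1)) -> 1
  row 30 [11110]: (((NOT 0 OR NOT 1) OR 1) OR ((1 IMPLIES 1) OR 1)) -> 1
  row 31 [11111]: (((NOT 1 OR NOT 1) OR 1) OR ((1 IMPLIES 1) OR 1)) -> 1
Full result column, 4 rows per line (a,b,c fixed per line; d,e runs 00..11 left to right):
  rows 0-3 [a,b,c=000]: 1111  = hex F
  rows 4-7 [a,b,c=001]: 1111  = hex F
  rows 8-11 [a,b,c=010]: 1111  = hex F
  rows 12-15 [a,b,c=011]: 1111  = hex F
  rows 16-19 [a,b,c=100]: 1111  = hex F
  rows 20-23 [a,b,c=101]: 1111  = hex F
  rows 24-27 [a,b,c=110]: 1111  = hex F
  rows 28-31 [a,b,c=111]: 1111  = hex F
Output column (row 0 .. row 31) = 11111111111111111111111111111111
Output column grouped in 4s = 1111 1111 1111 1111 1111 1111 1111 1111 = 0xFFFFFFFF
Convert to decimal digit by digit (value = value*16 + digit):
  F -> 15
  15*16 + 15 (F) = 255
  255*16 + 15 (F) = 4095
  4095*16 + 15 (F) = 65535
  65535*16 + 15 (F) = 1048575
  1048575*16 + 15 (F) = 16777215
  16777215*16 + 15 (F) = 268435455
  268435455*16 + 15 (F) = 4294967295
Decimal = 4294967295

4294967295


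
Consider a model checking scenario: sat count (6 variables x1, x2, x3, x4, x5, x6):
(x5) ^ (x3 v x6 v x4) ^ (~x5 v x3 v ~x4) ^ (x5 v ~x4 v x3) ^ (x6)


CNF with 5 clauses over 6 vars (64 assignments).
An assignment satisfies CNF iff every clause has >=1 true literal.
Check each row (bits = x1,x2,x3,x4,x5,x6; clause T/F shown):
  row 0 [000000]: clauses=FFTTF -> 0
  row 1 [000001]: clauses=FTTTT -> 0
  row 2 [000010]: clauses=TFTTF -> 0
  row 3 [000011]: clauses=TTTTT -> 1
  row 4 [000100]: clauses=FTTFF -> 0
  (every remaining row is evaluated the same way; all 64 results are listed next)
Full result column, 8 rows per line (x1,x2,x3 fixed per line; x4,x5,x6 runs 000..111 left to right):
  rows 0-7 [x1,x2,x3=000]: 00010000  (ones: 1)
  rows 8-15 [x1,x2,x3=001]: 00010001  (ones: 2)
  rows 16-23 [x1,x2,x3=010]: 00010000  (ones: 1)
  rows 24-31 [x1,x2,x3=011]: 00010001  (ones: 2)
  rows 32-39 [x1,x2,x3=100]: 00010000  (ones: 1)
  rows 40-47 [x1,x2,x3=101]: 00010001  (ones: 2)
  rows 48-55 [x1,x2,x3=110]: 00010000  (ones: 1)
  rows 56-63 [x1,x2,x3=111]: 00010001  (ones: 2)
Satisfying assignments = 1+2+1+2+1+2+1+2 = 12

12


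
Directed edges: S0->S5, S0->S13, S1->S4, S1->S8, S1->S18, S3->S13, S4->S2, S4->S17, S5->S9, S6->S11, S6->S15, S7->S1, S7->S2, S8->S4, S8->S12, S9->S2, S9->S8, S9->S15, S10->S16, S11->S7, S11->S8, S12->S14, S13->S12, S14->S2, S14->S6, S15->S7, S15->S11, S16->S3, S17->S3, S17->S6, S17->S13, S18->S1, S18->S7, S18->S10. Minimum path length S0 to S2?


BFS layer-by-layer from S0:
  dist 0: {S0}
  dist 1: {S5, S13}
  dist 2: {S9, S12}
  dist 3: {S2, S8, S14, S15}
  -> S2 reached at distance 3
Shortest path length = 3

3


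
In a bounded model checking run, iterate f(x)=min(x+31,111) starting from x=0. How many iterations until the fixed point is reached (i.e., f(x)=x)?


Step 1: x=0, cap=111, increment=31
Step 2: x grows by 31 each step until capped at 111; fixed point is x=111
Step 3: iterations = ceil(111/31) = 4

4


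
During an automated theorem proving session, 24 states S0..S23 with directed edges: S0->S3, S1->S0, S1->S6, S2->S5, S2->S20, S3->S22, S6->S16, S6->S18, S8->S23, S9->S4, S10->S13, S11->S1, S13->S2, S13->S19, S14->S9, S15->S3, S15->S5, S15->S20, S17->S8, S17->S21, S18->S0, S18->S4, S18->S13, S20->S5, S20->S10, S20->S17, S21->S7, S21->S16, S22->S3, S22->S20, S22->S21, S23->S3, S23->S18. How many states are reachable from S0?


BFS from S0:
  layer 0: {S0}
  layer 1: {S3}
  layer 2: {S22}
  layer 3: {S20, S21}
  layer 4: {S5, S7, S10, S16, S17}
  layer 5: {S8, S13}
  layer 6: {S2, S19, S23}
  layer 7: {S18}
  layer 8: {S4}
Reachable set: {S0, S2, S3, S4, S5, S7, S8, S10, S13, S16, S17, S18, S19, S20, S21, S22, S23}
Count = 17

17


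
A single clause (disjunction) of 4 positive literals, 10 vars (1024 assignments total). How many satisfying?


Step 1: Total=2^10=1024
Step 2: Unsat when all 4 false: 2^6=64
Step 3: Sat=1024-64=960

960


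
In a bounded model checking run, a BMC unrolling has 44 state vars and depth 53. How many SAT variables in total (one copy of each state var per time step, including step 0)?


BMC unrolls to depth k, creating one copy of each state var for steps 0..k.
Step count = 53 + 1 = 54 (steps 0 through 53)
Vars per step = 44
Total = 44 * 54 = 2376

2376


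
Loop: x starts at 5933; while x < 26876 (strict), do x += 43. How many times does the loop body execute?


Step 1: x goes from 5933 toward 26876 by 43; the body runs while x<26876, so iterations = ceil((bound-start)/step)
Step 2: Distance=20943
Step 3: ceil(20943/43)=488

488


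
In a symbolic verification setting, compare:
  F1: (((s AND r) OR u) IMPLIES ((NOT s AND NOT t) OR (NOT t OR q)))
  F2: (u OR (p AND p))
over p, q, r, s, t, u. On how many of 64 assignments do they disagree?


F1 = (((s AND r) OR u) IMPLIES ((NOT s AND NOT t) OR (NOT t OR q)))
F2 = (u OR (p AND p))
Evaluate both on each of 64 rows (bits = p,q,r,s,t,u):
  row 0 [000000]: F1=1 F2=0 (differ) -> 1
  row 1 [000001]: F1=1 F2=1 -> 0
  row 2 [000010]: F1=1 F2=0 (differ) -> 1
  row 3 [000011]: F1=0 F2=1 (differ) -> 1
  row 4 [000100]: F1=1 F2=0 (differ) -> 1
  (every remaining row is evaluated the same way; all 64 results are listed next)
Full result column, 8 rows per line (p,q,r fixed per line; s,t,u runs 000..111 left to right):
  rows 0-7 [p,q,r=000]: 10111011  (ones: 6)
  rows 8-15 [p,q,r=001]: 10111001  (ones: 5)
  rows 16-23 [p,q,r=010]: 10101010  (ones: 4)
  rows 24-31 [p,q,r=011]: 10101010  (ones: 4)
  rows 32-39 [p,q,r=100]: 00010001  (ones: 2)
  rows 40-47 [p,q,r=101]: 00010011  (ones: 3)
  rows 48-55 [p,q,r=110]: 00000000  (ones: 0)
  rows 56-63 [p,q,r=111]: 00000000  (ones: 0)
Disagreements = 6+5+4+4+2+3+0+0 = 24

24


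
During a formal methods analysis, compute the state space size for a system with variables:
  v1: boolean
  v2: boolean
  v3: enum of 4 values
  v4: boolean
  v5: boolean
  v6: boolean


State space = product of domain sizes of all variables.
Domain sizes:
  v1 (boolean): 2
  v2 (boolean): 2
  v3 (enum of 4 values): 4
  v4 (boolean): 2
  v5 (boolean): 2
  v6 (boolean): 2
Product = 2 * 2 * 4 * 2 * 2 * 2 = 128

128


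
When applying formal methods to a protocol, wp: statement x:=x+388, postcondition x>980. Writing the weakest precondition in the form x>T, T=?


Formula: wp(x:=E, P) = P[E/x] (substitute E for x in postcondition)
Step 1: Postcondition: x>980
Step 2: Substitute x+388 for x: x+388>980
Step 3: Solve for x: x > 980-388 = 592

592


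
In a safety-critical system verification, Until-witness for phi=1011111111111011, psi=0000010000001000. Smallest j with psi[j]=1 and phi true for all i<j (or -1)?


(phi U psi) at 0: need smallest j with psi[j]=1 and phi[i]=1 for all i in [0,j).
Scan from step 0:
  step 0: phi=1, psi=0 -> continue
  step 1: phi=0 -> phi-prefix broken from here
  step 5: psi=1 but phi already failed -> not a witness
  step 12: psi=1 but phi already failed -> not a witness
  end of trace: no witness -> -1
Witness step = -1

-1


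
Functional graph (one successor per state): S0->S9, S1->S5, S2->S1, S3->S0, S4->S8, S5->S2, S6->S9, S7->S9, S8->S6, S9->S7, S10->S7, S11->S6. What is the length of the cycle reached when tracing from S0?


Trace from S0 until a state repeats:
  S0 -> S9 -> S7 -> S9
S9 first seen at step 1, revisited at step 3.
Cycle length = 3 - 1 = 2

2


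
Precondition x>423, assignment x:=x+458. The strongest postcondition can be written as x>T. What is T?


Formula: sp(P, x:=E) = exists old_x. (x = E[old_x/x]) AND P[old_x/x] (old_x is the value of x before the assignment; eliminate old_x by solving x = E[old_x/x] for old_x)
Step 1: Precondition P: x>423, i.e. old_x > 423
Step 2: Assignment gives x = old_x + 458, so old_x = x - 458
Step 3: Substitute into P: x - 458 > 423
Step 4: Simplify: x > 423+458 = 881

881


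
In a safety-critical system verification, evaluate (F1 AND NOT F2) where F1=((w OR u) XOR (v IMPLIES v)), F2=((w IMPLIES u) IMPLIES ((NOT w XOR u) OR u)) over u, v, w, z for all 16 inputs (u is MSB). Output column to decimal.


F1 = ((w OR u) XOR (v IMPLIES v))
F2 = ((w IMPLIES u) IMPLIES ((NOT w XOR u) OR u))
Counterexample to F1=>F2 is where F1=1 and F2=0.
Evaluate each row (bits = u,v,w,z, MSB first):
  row 0 [0000]: F1=1 F2=1 -> F1&~F2 -> 0
  row 1 [0001]: F1=1 F2=1 -> F1&~F2 -> 0
  row 2 [0010]: F1=0 F2=1 -> F1&~F2 -> 0
  row 3 [0011]: F1=0 F2=1 -> F1&~F2 -> 0
  row 4 [0100]: F1=1 F2=1 -> F1&~F2 -> 0
  row 5 [0101]: F1=1 F2=1 -> F1&~F2 -> 0
  row 6 [0110]: F1=0 F2=1 -> F1&~F2 -> 0
  row 7 [0111]: F1=0 F2=1 -> F1&~F2 -> 0
  row 8 [1000]: F1=0 F2=1 -> F1&~F2 -> 0
  row 9 [1001]: F1=0 F2=1 -> F1&~F2 -> 0
  row 10 [1010]: F1=0 F2=1 -> F1&~F2 -> 0
  row 11 [1011]: F1=0 F2=1 -> F1&~F2 -> 0
  row 12 [1100]: F1=0 F2=1 -> F1&~F2 -> 0
  row 13 [1101]: F1=0 F2=1 -> F1&~F2 -> 0
  row 14 [1110]: F1=0 F2=1 -> F1&~F2 -> 0
  row 15 [1111]: F1=0 F2=1 -> F1&~F2 -> 0
Full result column, 4 rows per line (u,v fixed per line; w,z runs 00..11 left to right):
  rows 0-3 [u,v=00]: 0000  = hex 0
  rows 4-7 [u,v=01]: 0000  = hex 0
  rows 8-11 [u,v=10]: 0000  = hex 0
  rows 12-15 [u,v=11]: 0000  = hex 0
Counterexample vector (row 0 .. row 15) = 0000000000000000
Output column grouped in 4s = 0000 0000 0000 0000 = 0x0000
Convert to decimal digit by digit (value = value*16 + digit):
  0 -> 0
  0*16 + 0 = 0
  0*16 + 0 = 0
  0*16 + 0 = 0
Decimal = 0

0


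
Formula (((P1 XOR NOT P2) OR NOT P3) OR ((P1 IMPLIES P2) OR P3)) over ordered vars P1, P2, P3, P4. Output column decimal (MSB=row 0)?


Formula: (((P1 XOR NOT P2) OR NOT P3) OR ((P1 IMPLIES P2) OR P3)) over P1, P2, P3, P4 (16 rows)
Evaluate each row (bits = P1,P2,P3,P4, MSB first):
  row 0 [0000]: (((0 XOR NOT 0) OR NOT 0) OR ((0 IMPLIES 0) OR 0)) -> 1
  row 1 [0001]: (((0 XOR NOT 0) OR NOT 0) OR ((0 IMPLIES 0) OR 0)) -> 1
  row 2 [0010]: (((0 XOR NOT 0) OR NOT 1) OR ((0 IMPLIES 0) OR 1)) -> 1
  row 3 [0011]: (((0 XOR NOT 0) OR NOT 1) OR ((0 IMPLIES 0) OR 1)) -> 1
  row 4 [0100]: (((0 XOR NOT 1) OR NOT 0) OR ((0 IMPLIES 1) OR 0)) -> 1
  row 5 [0101]: (((0 XOR NOT 1) OR NOT 0) OR ((0 IMPLIES 1) OR 0)) -> 1
  row 6 [0110]: (((0 XOR NOT 1) OR NOT 1) OR ((0 IMPLIES 1) OR 1)) -> 1
  row 7 [0111]: (((0 XOR NOT 1) OR NOT 1) OR ((0 IMPLIES 1) OR 1)) -> 1
  row 8 [1000]: (((1 XOR NOT 0) OR NOT 0) OR ((1 IMPLIES 0) OR 0)) -> 1
  row 9 [1001]: (((1 XOR NOT 0) OR NOT 0) OR ((1 IMPLIES 0) OR 0)) -> 1
  row 10 [1010]: (((1 XOR NOT 0) OR NOT 1) OR ((1 IMPLIES 0) OR 1)) -> 1
  row 11 [1011]: (((1 XOR NOT 0) OR NOT 1) OR ((1 IMPLIES 0) OR 1)) -> 1
  row 12 [1100]: (((1 XOR NOT 1) OR NOT 0) OR ((1 IMPLIES 1) OR 0)) -> 1
  row 13 [1101]: (((1 XOR NOT 1) OR NOT 0) OR ((1 IMPLIES 1) OR 0)) -> 1
  row 14 [1110]: (((1 XOR NOT 1) OR NOT 1) OR ((1 IMPLIES 1) OR 1)) -> 1
  row 15 [1111]: (((1 XOR NOT 1) OR NOT 1) OR ((1 IMPLIES 1) OR 1)) -> 1
Full result column, 4 rows per line (P1,P2 fixed per line; P3,P4 runs 00..11 left to right):
  rows 0-3 [P1,P2=00]: 1111  = hex F
  rows 4-7 [P1,P2=01]: 1111  = hex F
  rows 8-11 [P1,P2=10]: 1111  = hex F
  rows 12-15 [P1,P2=11]: 1111  = hex F
Output column (row 0 .. row 15) = 1111111111111111
Output column grouped in 4s = 1111 1111 1111 1111 = 0xFFFF
Convert to decimal digit by digit (value = value*16 + digit):
  F -> 15
  15*16 + 15 (F) = 255
  255*16 + 15 (F) = 4095
  4095*16 + 15 (F) = 65535
Decimal = 65535

65535


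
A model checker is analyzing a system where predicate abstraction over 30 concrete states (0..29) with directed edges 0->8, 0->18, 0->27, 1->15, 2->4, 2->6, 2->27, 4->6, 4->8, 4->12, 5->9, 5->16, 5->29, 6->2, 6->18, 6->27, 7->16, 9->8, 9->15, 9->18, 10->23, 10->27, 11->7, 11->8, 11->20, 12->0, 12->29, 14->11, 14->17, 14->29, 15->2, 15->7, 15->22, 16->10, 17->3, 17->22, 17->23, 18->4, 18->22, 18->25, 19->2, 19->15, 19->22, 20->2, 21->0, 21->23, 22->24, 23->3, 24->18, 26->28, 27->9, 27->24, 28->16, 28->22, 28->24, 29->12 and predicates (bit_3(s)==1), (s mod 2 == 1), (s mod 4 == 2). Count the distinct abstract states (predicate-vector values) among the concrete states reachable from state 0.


BFS from 0:
Concrete reachable: {0, 2, 3, 4, 6, 7, 8, 9, 10, 12, 15, 16, 18, 22, 23, 24, 25, 27, 29}
Abstract via predicates (bit_3(s)==1), (s mod 2 == 1), (s mod 4 == 2):
  (0,0,0) <- {0, 4, 16}
  (0,0,1) <- {2, 6, 18, 22}
  (0,1,0) <- {3, 7, 23}
  (1,0,0) <- {8, 12, 24}
  (1,0,1) <- {10}
  (1,1,0) <- {9, 15, 25, 27, 29}
Distinct abstract states = 6

6


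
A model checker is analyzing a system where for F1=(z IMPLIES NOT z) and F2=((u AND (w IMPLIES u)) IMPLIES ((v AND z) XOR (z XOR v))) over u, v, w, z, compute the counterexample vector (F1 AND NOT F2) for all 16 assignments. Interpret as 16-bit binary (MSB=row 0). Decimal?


F1 = (z IMPLIES NOT z)
F2 = ((u AND (w IMPLIES u)) IMPLIES ((v AND z) XOR (z XOR v)))
Counterexample to F1=>F2 is where F1=1 and F2=0.
Evaluate each row (bits = u,v,w,z, MSB first):
  row 0 [0000]: F1=1 F2=1 -> F1&~F2 -> 0
  row 1 [0001]: F1=0 F2=1 -> F1&~F2 -> 0
  row 2 [0010]: F1=1 F2=1 -> F1&~F2 -> 0
  row 3 [0011]: F1=0 F2=1 -> F1&~F2 -> 0
  row 4 [0100]: F1=1 F2=1 -> F1&~F2 -> 0
  row 5 [0101]: F1=0 F2=1 -> F1&~F2 -> 0
  row 6 [0110]: F1=1 F2=1 -> F1&~F2 -> 0
  row 7 [0111]: F1=0 F2=1 -> F1&~F2 -> 0
  row 8 [1000]: F1=1 F2=0 -> F1&~F2 -> 1
  row 9 [1001]: F1=0 F2=1 -> F1&~F2 -> 0
  row 10 [1010]: F1=1 F2=0 -> F1&~F2 -> 1
  row 11 [1011]: F1=0 F2=1 -> F1&~F2 -> 0
  row 12 [1100]: F1=1 F2=1 -> F1&~F2 -> 0
  row 13 [1101]: F1=0 F2=1 -> F1&~F2 -> 0
  row 14 [1110]: F1=1 F2=1 -> F1&~F2 -> 0
  row 15 [1111]: F1=0 F2=1 -> F1&~F2 -> 0
Full result column, 4 rows per line (u,v fixed per line; w,z runs 00..11 left to right):
  rows 0-3 [u,v=00]: 0000  = hex 0
  rows 4-7 [u,v=01]: 0000  = hex 0
  rows 8-11 [u,v=10]: 1010  = hex A
  rows 12-15 [u,v=11]: 0000  = hex 0
Counterexample vector (row 0 .. row 15) = 0000000010100000
Output column grouped in 4s = 0000 0000 1010 0000 = 0x00A0
Convert to decimal digit by digit (value = value*16 + digit):
  0 -> 0
  0*16 + 0 = 0
  0*16 + 10 (A) = 10
  10*16 + 0 = 160
Decimal = 160

160


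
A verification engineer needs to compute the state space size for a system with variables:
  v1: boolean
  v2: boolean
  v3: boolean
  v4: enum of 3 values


State space = product of domain sizes of all variables.
Domain sizes:
  v1 (boolean): 2
  v2 (boolean): 2
  v3 (boolean): 2
  v4 (enum of 3 values): 3
Product = 2 * 2 * 2 * 3 = 24

24


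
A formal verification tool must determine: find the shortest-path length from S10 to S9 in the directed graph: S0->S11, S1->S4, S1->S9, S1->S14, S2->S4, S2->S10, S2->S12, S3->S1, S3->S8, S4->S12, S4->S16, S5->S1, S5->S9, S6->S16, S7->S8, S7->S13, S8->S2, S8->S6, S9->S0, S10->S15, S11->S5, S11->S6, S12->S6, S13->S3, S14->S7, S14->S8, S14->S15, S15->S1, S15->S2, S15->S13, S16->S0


BFS layer-by-layer from S10:
  dist 0: {S10}
  dist 1: {S15}
  dist 2: {S1, S2, S13}
  dist 3: {S3, S4, S9, S12, S14}
  -> S9 reached at distance 3
Shortest path length = 3

3


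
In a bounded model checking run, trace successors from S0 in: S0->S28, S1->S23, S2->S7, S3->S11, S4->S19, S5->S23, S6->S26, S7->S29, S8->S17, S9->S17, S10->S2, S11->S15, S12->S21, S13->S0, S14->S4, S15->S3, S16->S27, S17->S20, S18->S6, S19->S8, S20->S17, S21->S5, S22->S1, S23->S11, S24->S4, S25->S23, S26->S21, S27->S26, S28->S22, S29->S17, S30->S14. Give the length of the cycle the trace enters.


Trace from S0 until a state repeats:
  S0 -> S28 -> S22 -> S1 -> S23 -> S11 -> S15 -> S3 -> S11
S11 first seen at step 5, revisited at step 8.
Cycle length = 8 - 5 = 3

3


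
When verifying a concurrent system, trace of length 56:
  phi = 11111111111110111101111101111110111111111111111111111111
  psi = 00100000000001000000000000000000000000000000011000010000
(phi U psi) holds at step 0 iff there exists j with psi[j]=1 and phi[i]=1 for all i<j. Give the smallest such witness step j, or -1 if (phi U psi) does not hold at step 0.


(phi U psi) at 0: need smallest j with psi[j]=1 and phi[i]=1 for all i in [0,j).
Scan from step 0:
  step 0: phi=1, psi=0 -> continue
  step 1: phi=1, psi=0 -> continue
  step 2: psi=1 and phi held for [0,2) -> witness found
Witness step = 2

2


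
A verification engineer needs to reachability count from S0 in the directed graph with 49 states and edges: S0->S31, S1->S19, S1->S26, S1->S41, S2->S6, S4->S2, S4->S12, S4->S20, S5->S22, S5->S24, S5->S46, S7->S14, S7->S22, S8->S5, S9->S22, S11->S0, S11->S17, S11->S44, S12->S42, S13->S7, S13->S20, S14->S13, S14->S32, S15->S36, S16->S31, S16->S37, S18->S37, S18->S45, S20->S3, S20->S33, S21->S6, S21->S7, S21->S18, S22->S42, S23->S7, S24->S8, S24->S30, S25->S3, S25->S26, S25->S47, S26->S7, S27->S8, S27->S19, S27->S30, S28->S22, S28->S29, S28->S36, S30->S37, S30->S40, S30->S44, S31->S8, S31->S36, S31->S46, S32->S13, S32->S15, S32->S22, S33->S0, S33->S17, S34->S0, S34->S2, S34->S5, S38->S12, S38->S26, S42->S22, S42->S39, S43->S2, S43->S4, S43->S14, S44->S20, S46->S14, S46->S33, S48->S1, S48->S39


BFS from S0:
  layer 0: {S0}
  layer 1: {S31}
  layer 2: {S8, S36, S46}
  layer 3: {S5, S14, S33}
  layer 4: {S13, S17, S22, S24, S32}
  layer 5: {S7, S15, S20, S30, S42}
  layer 6: {S3, S37, S39, S40, S44}
Reachable set: {S0, S3, S5, S7, S8, S13, S14, S15, S17, S20, S22, S24, S30, S31, S32, S33, S36, S37, S39, S40, S42, S44, S46}
Count = 23

23


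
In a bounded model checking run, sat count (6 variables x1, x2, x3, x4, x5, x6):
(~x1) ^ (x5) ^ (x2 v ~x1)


CNF with 3 clauses over 6 vars (64 assignments).
An assignment satisfies CNF iff every clause has >=1 true literal.
Check each row (bits = x1,x2,x3,x4,x5,x6; clause T/F shown):
  row 0 [000000]: clauses=TFT -> 0
  row 1 [000001]: clauses=TFT -> 0
  row 2 [000010]: clauses=TTT -> 1
  row 3 [000011]: clauses=TTT -> 1
  row 4 [000100]: clauses=TFT -> 0
  (every remaining row is evaluated the same way; all 64 results are listed next)
Full result column, 8 rows per line (x1,x2,x3 fixed per line; x4,x5,x6 runs 000..111 left to right):
  rows 0-7 [x1,x2,x3=000]: 00110011  (ones: 4)
  rows 8-15 [x1,x2,x3=001]: 00110011  (ones: 4)
  rows 16-23 [x1,x2,x3=010]: 00110011  (ones: 4)
  rows 24-31 [x1,x2,x3=011]: 00110011  (ones: 4)
  rows 32-39 [x1,x2,x3=100]: 00000000  (ones: 0)
  rows 40-47 [x1,x2,x3=101]: 00000000  (ones: 0)
  rows 48-55 [x1,x2,x3=110]: 00000000  (ones: 0)
  rows 56-63 [x1,x2,x3=111]: 00000000  (ones: 0)
Satisfying assignments = 4+4+4+4+0+0+0+0 = 16

16


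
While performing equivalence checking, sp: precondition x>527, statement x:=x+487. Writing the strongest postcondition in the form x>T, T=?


Formula: sp(P, x:=E) = exists old_x. (x = E[old_x/x]) AND P[old_x/x] (old_x is the value of x before the assignment; eliminate old_x by solving x = E[old_x/x] for old_x)
Step 1: Precondition P: x>527, i.e. old_x > 527
Step 2: Assignment gives x = old_x + 487, so old_x = x - 487
Step 3: Substitute into P: x - 487 > 527
Step 4: Simplify: x > 527+487 = 1014

1014


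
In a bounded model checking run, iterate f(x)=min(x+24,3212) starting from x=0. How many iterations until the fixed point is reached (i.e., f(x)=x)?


Step 1: x=0, cap=3212, increment=24
Step 2: x grows by 24 each step until capped at 3212; fixed point is x=3212
Step 3: iterations = ceil(3212/24) = 134

134


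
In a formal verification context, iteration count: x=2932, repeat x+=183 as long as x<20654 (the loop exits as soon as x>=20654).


Step 1: x goes from 2932 toward 20654 by 183; the body runs while x<20654, so iterations = ceil((bound-start)/step)
Step 2: Distance=17722
Step 3: ceil(17722/183)=97

97


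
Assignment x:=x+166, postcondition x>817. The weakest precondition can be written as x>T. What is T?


Formula: wp(x:=E, P) = P[E/x] (substitute E for x in postcondition)
Step 1: Postcondition: x>817
Step 2: Substitute x+166 for x: x+166>817
Step 3: Solve for x: x > 817-166 = 651

651


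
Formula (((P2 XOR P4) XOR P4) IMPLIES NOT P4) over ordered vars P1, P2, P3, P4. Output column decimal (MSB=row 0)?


Formula: (((P2 XOR P4) XOR P4) IMPLIES NOT P4) over P1, P2, P3, P4 (16 rows)
Evaluate each row (bits = P1,P2,P3,P4, MSB first):
  row 0 [0000]: (((0 XOR 0) XOR 0) IMPLIES NOT 0) -> 1
  row 1 [0001]: (((0 XOR 1) XOR 1) IMPLIES NOT 1) -> 1
  row 2 [0010]: (((0 XOR 0) XOR 0) IMPLIES NOT 0) -> 1
  row 3 [0011]: (((0 XOR 1) XOR 1) IMPLIES NOT 1) -> 1
  row 4 [0100]: (((1 XOR 0) XOR 0) IMPLIES NOT 0) -> 1
  row 5 [0101]: (((1 XOR 1) XOR 1) IMPLIES NOT 1) -> 0
  row 6 [0110]: (((1 XOR 0) XOR 0) IMPLIES NOT 0) -> 1
  row 7 [0111]: (((1 XOR 1) XOR 1) IMPLIES NOT 1) -> 0
  row 8 [1000]: (((0 XOR 0) XOR 0) IMPLIES NOT 0) -> 1
  row 9 [1001]: (((0 XOR 1) XOR 1) IMPLIES NOT 1) -> 1
  row 10 [1010]: (((0 XOR 0) XOR 0) IMPLIES NOT 0) -> 1
  row 11 [1011]: (((0 XOR 1) XOR 1) IMPLIES NOT 1) -> 1
  row 12 [1100]: (((1 XOR 0) XOR 0) IMPLIES NOT 0) -> 1
  row 13 [1101]: (((1 XOR 1) XOR 1) IMPLIES NOT 1) -> 0
  row 14 [1110]: (((1 XOR 0) XOR 0) IMPLIES NOT 0) -> 1
  row 15 [1111]: (((1 XOR 1) XOR 1) IMPLIES NOT 1) -> 0
Full result column, 4 rows per line (P1,P2 fixed per line; P3,P4 runs 00..11 left to right):
  rows 0-3 [P1,P2=00]: 1111  = hex F
  rows 4-7 [P1,P2=01]: 1010  = hex A
  rows 8-11 [P1,P2=10]: 1111  = hex F
  rows 12-15 [P1,P2=11]: 1010  = hex A
Output column (row 0 .. row 15) = 1111101011111010
Output column grouped in 4s = 1111 1010 1111 1010 = 0xFAFA
Convert to decimal digit by digit (value = value*16 + digit):
  F -> 15
  15*16 + 10 (A) = 250
  250*16 + 15 (F) = 4015
  4015*16 + 10 (A) = 64250
Decimal = 64250

64250


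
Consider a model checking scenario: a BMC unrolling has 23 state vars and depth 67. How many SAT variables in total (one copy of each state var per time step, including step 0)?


BMC unrolls to depth k, creating one copy of each state var for steps 0..k.
Step count = 67 + 1 = 68 (steps 0 through 67)
Vars per step = 23
Total = 23 * 68 = 1564

1564


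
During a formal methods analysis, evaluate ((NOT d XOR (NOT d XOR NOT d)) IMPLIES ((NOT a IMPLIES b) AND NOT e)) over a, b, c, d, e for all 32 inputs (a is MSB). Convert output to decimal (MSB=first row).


Formula: ((NOT d XOR (NOT d XOR NOT d)) IMPLIES ((NOT a IMPLIES b) AND NOT e)) over a, b, c, d, e (32 rows)
Evaluate each row (bits = a,b,c,d,e, MSB first):
  row 0 [00000]: ((NOT 0 XOR (NOT 0 XOR NOT 0)) IMPLIES ((NOT 0 IMPLIES 0) AND NOT 0)) -> 0
  row 1 [00001]: ((NOT 0 XOR (NOT 0 XOR NOT 0)) IMPLIES ((NOT 0 IMPLIES 0) AND NOT 1)) -> 0
  row 2 [00010]: ((NOT 1 XOR (NOT 1 XOR NOT 1)) IMPLIES ((NOT 0 IMPLIES 0) AND NOT 0)) -> 1
  row 3 [00011]: ((NOT 1 XOR (NOT 1 XOR NOT 1)) IMPLIES ((NOT 0 IMPLIES 0) AND NOT 1)) -> 1
  row 4 [00100]: ((NOT 0 XOR (NOT 0 XOR NOT 0)) IMPLIES ((NOT 0 IMPLIES 0) AND NOT 0)) -> 0
  row 5 [00101]: ((NOT 0 XOR (NOT 0 XOR NOT 0)) IMPLIES ((NOT 0 IMPLIES 0) AND NOT 1)) -> 0
  row 6 [00110]: ((NOT 1 XOR (NOT 1 XOR NOT 1)) IMPLIES ((NOT 0 IMPLIES 0) AND NOT 0)) -> 1
  row 7 [00111]: ((NOT 1 XOR (NOT 1 XOR NOT 1)) IMPLIES ((NOT 0 IMPLIES 0) AND NOT 1)) -> 1
  row 8 [01000]: ((NOT 0 XOR (NOT 0 XOR NOT 0)) IMPLIES ((NOT 0 IMPLIES 1) AND NOT 0)) -> 1
  row 9 [01001]: ((NOT 0 XOR (NOT 0 XOR NOT 0)) IMPLIES ((NOT 0 IMPLIES 1) AND NOT 1)) -> 0
  row 10 [01010]: ((NOT 1 XOR (NOT 1 XOR NOT 1)) IMPLIES ((NOT 0 IMPLIES 1) AND NOT 0)) -> 1
  row 11 [01011]: ((NOT 1 XOR (NOT 1 XOR NOT 1)) IMPLIES ((NOT 0 IMPLIES 1) AND NOT 1)) -> 1
  row 12 [01100]: ((NOT 0 XOR (NOT 0 XOR NOT 0)) IMPLIES ((NOT 0 IMPLIES 1) AND NOT 0)) -> 1
  row 13 [01101]: ((NOT 0 XOR (NOT 0 XOR NOT 0)) IMPLIES ((NOT 0 IMPLIES 1) AND NOT 1)) -> 0
  row 14 [01110]: ((NOT 1 XOR (NOT 1 XOR NOT 1)) IMPLIES ((NOT 0 IMPLIES 1) AND NOT 0)) -> 1
  row 15 [01111]: ((NOT 1 XOR (NOT 1 XOR NOT 1)) IMPLIES ((NOT 0 IMPLIES 1) AND NOT 1)) -> 1
  row 16 [10000]: ((NOT 0 XOR (NOT 0 XOR NOT 0)) IMPLIES ((NOT 1 IMPLIES 0) AND NOT 0)) -> 1
  row 17 [10001]: ((NOT 0 XOR (NOT 0 XOR NOT 0)) IMPLIES ((NOT 1 IMPLIES 0) AND NOT 1)) -> 0
  row 18 [10010]: ((NOT 1 XOR (NOT 1 XOR NOT 1)) IMPLIES ((NOT 1 IMPLIES 0) AND NOT 0)) -> 1
  row 19 [10011]: ((NOT 1 XOR (NOT 1 XOR NOT 1)) IMPLIES ((NOT 1 IMPLIES 0) AND NOT 1)) -> 1
  row 20 [10100]: ((NOT 0 XOR (NOT 0 XOR NOT 0)) IMPLIES ((NOT 1 IMPLIES 0) AND NOT 0)) -> 1
  row 21 [10101]: ((NOT 0 XOR (NOT 0 XOR NOT 0)) IMPLIES ((NOT 1 IMPLIES 0) AND NOT 1)) -> 0
  row 22 [10110]: ((NOT 1 XOR (NOT 1 XOR NOT 1)) IMPLIES ((NOT 1 IMPLIES 0) AND NOT 0)) -> 1
  row 23 [10111]: ((NOT 1 XOR (NOT 1 XOR NOT 1)) IMPLIES ((NOT 1 IMPLIES 0) AND NOT 1)) -> 1
  row 24 [11000]: ((NOT 0 XOR (NOT 0 XOR NOT 0)) IMPLIES ((NOT 1 IMPLIES 1) AND NOT 0)) -> 1
  row 25 [11001]: ((NOT 0 XOR (NOT 0 XOR NOT 0)) IMPLIES ((NOT 1 IMPLIES 1) AND NOT 1)) -> 0
  row 26 [11010]: ((NOT 1 XOR (NOT 1 XOR NOT 1)) IMPLIES ((NOT 1 IMPLIES 1) AND NOT 0)) -> 1
  row 27 [11011]: ((NOT 1 XOR (NOT 1 XOR NOT 1)) IMPLIES ((NOT 1 IMPLIES 1) AND NOT 1)) -> 1
  row 28 [11100]: ((NOT 0 XOR (NOT 0 XOR NOT 0)) IMPLIES ((NOT 1 IMPLIES 1) AND NOT 0)) -> 1
  row 29 [11101]: ((NOT 0 XOR (NOT 0 XOR NOT 0)) IMPLIES ((NOT 1 IMPLIES 1) AND NOT 1)) -> 0
  row 30 [11110]: ((NOT 1 XOR (NOT 1 XOR NOT 1)) IMPLIES ((NOT 1 IMPLIES 1) AND NOT 0)) -> 1
  row 31 [11111]: ((NOT 1 XOR (NOT 1 XOR NOT 1)) IMPLIES ((NOT 1 IMPLIES 1) AND NOT 1)) -> 1
Full result column, 4 rows per line (a,b,c fixed per line; d,e runs 00..11 left to right):
  rows 0-3 [a,b,c=000]: 0011  = hex 3
  rows 4-7 [a,b,c=001]: 0011  = hex 3
  rows 8-11 [a,b,c=010]: 1011  = hex B
  rows 12-15 [a,b,c=011]: 1011  = hex B
  rows 16-19 [a,b,c=100]: 1011  = hex B
  rows 20-23 [a,b,c=101]: 1011  = hex B
  rows 24-27 [a,b,c=110]: 1011  = hex B
  rows 28-31 [a,b,c=111]: 1011  = hex B
Output column (row 0 .. row 31) = 00110011101110111011101110111011
Output column grouped in 4s = 0011 0011 1011 1011 1011 1011 1011 1011 = 0x33BBBBBB
Convert to decimal digit by digit (value = value*16 + digit):
  3 -> 3
  3*16 + 3 = 51
  51*16 + 11 (B) = 827
  827*16 + 11 (B) = 13243
  13243*16 + 11 (B) = 211899
  211899*16 + 11 (B) = 3390395
  3390395*16 + 11 (B) = 54246331
  54246331*16 + 11 (B) = 867941307
Decimal = 867941307

867941307
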